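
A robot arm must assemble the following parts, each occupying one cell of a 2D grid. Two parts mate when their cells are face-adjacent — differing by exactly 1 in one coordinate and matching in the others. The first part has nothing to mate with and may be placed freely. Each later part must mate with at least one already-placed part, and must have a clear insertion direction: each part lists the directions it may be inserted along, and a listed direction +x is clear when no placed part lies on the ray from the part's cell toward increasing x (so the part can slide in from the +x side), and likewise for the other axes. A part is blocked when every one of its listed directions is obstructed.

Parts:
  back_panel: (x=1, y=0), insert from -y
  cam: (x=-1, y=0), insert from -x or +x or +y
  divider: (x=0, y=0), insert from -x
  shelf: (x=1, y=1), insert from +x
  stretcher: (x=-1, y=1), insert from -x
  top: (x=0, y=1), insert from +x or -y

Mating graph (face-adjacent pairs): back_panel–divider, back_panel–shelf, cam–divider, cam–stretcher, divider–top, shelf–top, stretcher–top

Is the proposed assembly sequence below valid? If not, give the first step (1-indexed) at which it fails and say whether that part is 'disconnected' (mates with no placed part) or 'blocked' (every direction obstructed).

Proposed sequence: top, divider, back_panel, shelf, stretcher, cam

1. top@(0, 1) [+x clear] — {top}
2. divider@(0, 0) [-x clear] — {divider, top}
3. back_panel@(1, 0) [-y clear] — {back_panel, divider, top}
4. shelf@(1, 1) [+x clear] — {back_panel, divider, shelf, top}
5. stretcher@(-1, 1) [-x clear] — {back_panel, divider, shelf, stretcher, top}
6. cam@(-1, 0) [-x clear] — {back_panel, cam, divider, shelf, stretcher, top}

Valid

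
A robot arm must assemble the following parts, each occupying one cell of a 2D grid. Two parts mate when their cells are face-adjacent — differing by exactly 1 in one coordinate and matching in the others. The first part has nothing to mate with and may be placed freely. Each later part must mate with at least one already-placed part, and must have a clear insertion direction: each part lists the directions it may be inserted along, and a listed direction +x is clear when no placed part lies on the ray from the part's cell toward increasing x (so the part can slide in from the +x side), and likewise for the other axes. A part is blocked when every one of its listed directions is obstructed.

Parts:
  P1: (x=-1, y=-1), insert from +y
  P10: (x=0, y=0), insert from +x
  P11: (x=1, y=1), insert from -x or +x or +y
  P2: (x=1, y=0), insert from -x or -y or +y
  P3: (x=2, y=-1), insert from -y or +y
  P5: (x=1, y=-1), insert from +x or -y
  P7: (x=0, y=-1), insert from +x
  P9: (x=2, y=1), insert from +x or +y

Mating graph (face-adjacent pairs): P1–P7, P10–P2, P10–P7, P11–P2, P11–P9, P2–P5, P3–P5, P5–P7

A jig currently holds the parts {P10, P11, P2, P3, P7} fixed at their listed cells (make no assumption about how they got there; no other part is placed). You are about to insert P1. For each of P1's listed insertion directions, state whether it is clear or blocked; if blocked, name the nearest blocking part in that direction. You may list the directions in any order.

+y: ray from P1(-1, -1) has no placed part ⇒ clear

+y: clear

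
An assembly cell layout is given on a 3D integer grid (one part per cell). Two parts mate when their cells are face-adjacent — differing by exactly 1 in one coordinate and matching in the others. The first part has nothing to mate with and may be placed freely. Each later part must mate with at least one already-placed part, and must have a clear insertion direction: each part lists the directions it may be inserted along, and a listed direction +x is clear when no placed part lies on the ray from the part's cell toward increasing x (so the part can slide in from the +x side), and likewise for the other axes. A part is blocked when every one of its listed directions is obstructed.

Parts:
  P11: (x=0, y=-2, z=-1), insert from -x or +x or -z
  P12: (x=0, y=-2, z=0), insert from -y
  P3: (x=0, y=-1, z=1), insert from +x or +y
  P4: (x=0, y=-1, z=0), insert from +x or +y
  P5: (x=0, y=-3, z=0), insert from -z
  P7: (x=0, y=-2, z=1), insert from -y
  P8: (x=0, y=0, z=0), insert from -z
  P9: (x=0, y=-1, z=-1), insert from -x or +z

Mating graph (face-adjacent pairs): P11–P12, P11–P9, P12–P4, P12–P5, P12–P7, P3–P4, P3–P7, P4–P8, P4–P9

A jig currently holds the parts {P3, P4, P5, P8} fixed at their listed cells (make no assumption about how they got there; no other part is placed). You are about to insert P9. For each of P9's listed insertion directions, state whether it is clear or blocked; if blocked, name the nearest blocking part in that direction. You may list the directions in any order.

-x: ray from P9(0, -1, -1) has no placed part ⇒ clear
+z: nearest on ray is P4@(0, -1, 0) ⇒ blocked

+z: blocked by P4; -x: clear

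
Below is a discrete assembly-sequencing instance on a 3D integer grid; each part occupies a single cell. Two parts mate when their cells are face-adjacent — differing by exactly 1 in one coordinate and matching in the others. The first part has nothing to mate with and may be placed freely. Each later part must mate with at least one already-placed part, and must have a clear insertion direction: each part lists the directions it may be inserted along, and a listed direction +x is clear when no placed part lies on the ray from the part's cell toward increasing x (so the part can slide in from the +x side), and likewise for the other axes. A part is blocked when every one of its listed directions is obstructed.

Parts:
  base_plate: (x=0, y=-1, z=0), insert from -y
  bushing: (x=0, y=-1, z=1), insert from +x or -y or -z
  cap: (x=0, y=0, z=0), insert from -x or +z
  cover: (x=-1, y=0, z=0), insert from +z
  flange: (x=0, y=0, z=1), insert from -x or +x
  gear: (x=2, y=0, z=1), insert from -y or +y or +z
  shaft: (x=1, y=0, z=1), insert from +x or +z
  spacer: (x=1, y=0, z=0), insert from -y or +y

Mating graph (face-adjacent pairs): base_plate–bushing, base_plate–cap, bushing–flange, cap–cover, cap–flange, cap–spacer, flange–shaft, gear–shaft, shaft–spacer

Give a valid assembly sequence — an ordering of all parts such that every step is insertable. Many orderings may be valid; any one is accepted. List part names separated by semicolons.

1. bushing@(0, -1, 1) [+x clear] — {bushing}
2. base_plate@(0, -1, 0) [-y clear] — {base_plate, bushing}
3. cap@(0, 0, 0) [-x clear] — {base_plate, bushing, cap}
4. cover@(-1, 0, 0) [+z clear] — {base_plate, bushing, cap, cover}
5. flange@(0, 0, 1) [-x clear] — {base_plate, bushing, cap, cover, flange}
6. shaft@(1, 0, 1) [+x clear] — {base_plate, bushing, cap, cover, flange, shaft}
7. gear@(2, 0, 1) [-y clear] — {base_plate, bushing, cap, cover, flange, gear, shaft}
8. spacer@(1, 0, 0) [-y clear] — {base_plate, bushing, cap, cover, flange, gear, shaft, spacer}

bushing; base_plate; cap; cover; flange; shaft; gear; spacer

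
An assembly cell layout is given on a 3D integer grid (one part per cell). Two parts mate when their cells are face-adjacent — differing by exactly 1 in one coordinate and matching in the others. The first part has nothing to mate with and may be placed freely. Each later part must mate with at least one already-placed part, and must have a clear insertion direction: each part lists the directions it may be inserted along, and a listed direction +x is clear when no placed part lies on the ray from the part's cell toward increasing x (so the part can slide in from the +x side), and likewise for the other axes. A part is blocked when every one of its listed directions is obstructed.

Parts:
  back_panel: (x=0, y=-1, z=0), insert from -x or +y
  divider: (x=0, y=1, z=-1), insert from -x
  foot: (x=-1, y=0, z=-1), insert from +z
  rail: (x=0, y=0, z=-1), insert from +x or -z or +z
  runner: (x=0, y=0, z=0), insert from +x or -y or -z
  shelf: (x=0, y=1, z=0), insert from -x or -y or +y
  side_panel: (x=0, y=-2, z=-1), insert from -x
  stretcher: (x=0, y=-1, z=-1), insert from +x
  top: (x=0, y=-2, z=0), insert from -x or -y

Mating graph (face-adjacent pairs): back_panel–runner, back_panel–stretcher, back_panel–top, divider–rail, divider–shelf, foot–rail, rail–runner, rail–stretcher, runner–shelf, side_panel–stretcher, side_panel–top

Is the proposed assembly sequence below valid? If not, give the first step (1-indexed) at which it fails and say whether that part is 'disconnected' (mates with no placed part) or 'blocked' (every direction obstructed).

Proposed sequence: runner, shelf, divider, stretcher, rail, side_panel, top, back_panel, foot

1. runner@(0, 0, 0) [+x clear] — {runner}
2. shelf@(0, 1, 0) [-x clear] — {runner, shelf}
3. divider@(0, 1, -1) [-x clear] — {divider, runner, shelf}
4. stretcher@(0, -1, -1) — no placed neighbour ⇒ disconnected

Invalid at step 4 (disconnected)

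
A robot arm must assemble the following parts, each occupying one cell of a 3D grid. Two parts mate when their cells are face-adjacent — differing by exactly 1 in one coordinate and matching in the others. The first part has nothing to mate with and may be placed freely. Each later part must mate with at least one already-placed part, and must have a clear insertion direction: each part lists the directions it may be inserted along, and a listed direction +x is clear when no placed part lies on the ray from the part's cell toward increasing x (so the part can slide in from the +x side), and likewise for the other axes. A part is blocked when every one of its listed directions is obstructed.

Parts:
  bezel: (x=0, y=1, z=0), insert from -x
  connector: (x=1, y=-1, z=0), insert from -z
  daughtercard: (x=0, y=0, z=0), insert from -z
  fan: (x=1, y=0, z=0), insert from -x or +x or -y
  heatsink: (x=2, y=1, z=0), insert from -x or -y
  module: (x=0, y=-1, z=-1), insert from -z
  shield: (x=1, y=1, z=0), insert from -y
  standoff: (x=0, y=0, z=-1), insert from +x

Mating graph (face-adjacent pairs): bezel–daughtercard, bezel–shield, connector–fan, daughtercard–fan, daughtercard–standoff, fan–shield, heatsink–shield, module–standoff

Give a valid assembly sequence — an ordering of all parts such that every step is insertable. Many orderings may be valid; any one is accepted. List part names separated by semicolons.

1. daughtercard@(0, 0, 0) [-z clear] — {daughtercard}
2. standoff@(0, 0, -1) [+x clear] — {daughtercard, standoff}
3. bezel@(0, 1, 0) [-x clear] — {bezel, daughtercard, standoff}
4. shield@(1, 1, 0) [-y clear] — {bezel, daughtercard, shield, standoff}
5. fan@(1, 0, 0) [+x clear] — {bezel, daughtercard, fan, shield, standoff}
6. connector@(1, -1, 0) [-z clear] — {bezel, connector, daughtercard, fan, shield, standoff}
7. heatsink@(2, 1, 0) [-y clear] — {bezel, connector, daughtercard, fan, heatsink, shield, standoff}
8. module@(0, -1, -1) [-z clear] — {bezel, connector, daughtercard, fan, heatsink, module, shield, standoff}

daughtercard; standoff; bezel; shield; fan; connector; heatsink; module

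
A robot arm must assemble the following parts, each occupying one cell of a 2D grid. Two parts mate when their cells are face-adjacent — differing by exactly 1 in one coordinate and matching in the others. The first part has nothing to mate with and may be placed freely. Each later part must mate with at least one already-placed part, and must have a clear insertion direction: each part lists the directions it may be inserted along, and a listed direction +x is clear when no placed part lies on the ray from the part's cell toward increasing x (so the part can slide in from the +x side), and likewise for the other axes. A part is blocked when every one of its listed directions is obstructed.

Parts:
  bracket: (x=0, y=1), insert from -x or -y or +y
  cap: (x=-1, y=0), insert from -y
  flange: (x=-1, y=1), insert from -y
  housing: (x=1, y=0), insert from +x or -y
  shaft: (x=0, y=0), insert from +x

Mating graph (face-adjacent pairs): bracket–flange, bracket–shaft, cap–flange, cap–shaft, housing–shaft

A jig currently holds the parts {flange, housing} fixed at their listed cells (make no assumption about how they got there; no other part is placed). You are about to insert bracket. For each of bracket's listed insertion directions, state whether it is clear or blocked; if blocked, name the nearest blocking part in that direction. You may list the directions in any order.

+y: clear; -x: blocked by flange; -y: clear

-x: nearest on ray is flange@(-1, 1) ⇒ blocked
-y: ray from bracket(0, 1) has no placed part ⇒ clear
+y: ray from bracket(0, 1) has no placed part ⇒ clear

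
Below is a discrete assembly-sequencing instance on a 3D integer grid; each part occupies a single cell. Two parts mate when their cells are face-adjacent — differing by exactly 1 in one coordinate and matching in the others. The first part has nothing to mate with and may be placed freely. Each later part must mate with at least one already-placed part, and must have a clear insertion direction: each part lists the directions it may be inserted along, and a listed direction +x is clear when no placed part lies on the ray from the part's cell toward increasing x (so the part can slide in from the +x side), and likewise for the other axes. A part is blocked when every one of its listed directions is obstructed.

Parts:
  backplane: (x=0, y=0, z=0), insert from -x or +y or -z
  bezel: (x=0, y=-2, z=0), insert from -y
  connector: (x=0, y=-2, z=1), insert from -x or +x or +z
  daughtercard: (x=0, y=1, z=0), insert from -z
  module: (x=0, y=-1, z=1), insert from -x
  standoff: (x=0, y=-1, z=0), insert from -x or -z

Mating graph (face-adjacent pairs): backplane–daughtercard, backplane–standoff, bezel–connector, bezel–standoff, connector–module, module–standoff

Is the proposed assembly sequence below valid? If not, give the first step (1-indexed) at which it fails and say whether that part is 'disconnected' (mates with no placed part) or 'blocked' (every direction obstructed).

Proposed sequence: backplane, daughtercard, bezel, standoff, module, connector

1. backplane@(0, 0, 0) [-x clear] — {backplane}
2. daughtercard@(0, 1, 0) [-z clear] — {backplane, daughtercard}
3. bezel@(0, -2, 0) — no placed neighbour ⇒ disconnected

Invalid at step 3 (disconnected)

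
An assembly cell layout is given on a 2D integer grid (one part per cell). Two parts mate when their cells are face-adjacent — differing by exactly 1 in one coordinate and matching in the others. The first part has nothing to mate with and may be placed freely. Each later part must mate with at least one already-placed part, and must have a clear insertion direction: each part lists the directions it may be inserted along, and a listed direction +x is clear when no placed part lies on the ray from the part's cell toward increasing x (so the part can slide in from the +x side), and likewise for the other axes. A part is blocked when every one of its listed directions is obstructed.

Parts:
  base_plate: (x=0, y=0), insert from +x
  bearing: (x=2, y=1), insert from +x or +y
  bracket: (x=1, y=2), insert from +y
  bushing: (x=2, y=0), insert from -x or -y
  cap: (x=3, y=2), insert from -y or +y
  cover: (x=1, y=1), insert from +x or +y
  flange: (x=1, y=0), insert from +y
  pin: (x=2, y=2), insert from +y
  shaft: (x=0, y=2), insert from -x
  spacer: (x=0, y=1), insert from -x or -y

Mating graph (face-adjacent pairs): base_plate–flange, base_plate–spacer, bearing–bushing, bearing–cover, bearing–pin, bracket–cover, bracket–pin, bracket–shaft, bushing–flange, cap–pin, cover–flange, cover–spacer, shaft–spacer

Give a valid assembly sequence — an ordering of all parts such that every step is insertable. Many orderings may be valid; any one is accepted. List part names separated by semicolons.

1. spacer@(0, 1) [-x clear] — {spacer}
2. shaft@(0, 2) [-x clear] — {shaft, spacer}
3. base_plate@(0, 0) [+x clear] — {base_plate, shaft, spacer}
4. flange@(1, 0) [+y clear] — {base_plate, flange, shaft, spacer}
5. bracket@(1, 2) [+y clear] — {base_plate, bracket, flange, shaft, spacer}
6. bushing@(2, 0) [-y clear] — {base_plate, bracket, bushing, flange, shaft, spacer}
7. pin@(2, 2) [+y clear] — {base_plate, bracket, bushing, flange, pin, shaft, spacer}
8. cover@(1, 1) [+x clear] — {base_plate, bracket, bushing, cover, flange, pin, shaft, spacer}
9. bearing@(2, 1) [+x clear] — {base_plate, bearing, bracket, bushing, cover, flange, pin, shaft, spacer}
10. cap@(3, 2) [-y clear] — {base_plate, bearing, bracket, bushing, cap, cover, flange, pin, shaft, spacer}

spacer; shaft; base_plate; flange; bracket; bushing; pin; cover; bearing; cap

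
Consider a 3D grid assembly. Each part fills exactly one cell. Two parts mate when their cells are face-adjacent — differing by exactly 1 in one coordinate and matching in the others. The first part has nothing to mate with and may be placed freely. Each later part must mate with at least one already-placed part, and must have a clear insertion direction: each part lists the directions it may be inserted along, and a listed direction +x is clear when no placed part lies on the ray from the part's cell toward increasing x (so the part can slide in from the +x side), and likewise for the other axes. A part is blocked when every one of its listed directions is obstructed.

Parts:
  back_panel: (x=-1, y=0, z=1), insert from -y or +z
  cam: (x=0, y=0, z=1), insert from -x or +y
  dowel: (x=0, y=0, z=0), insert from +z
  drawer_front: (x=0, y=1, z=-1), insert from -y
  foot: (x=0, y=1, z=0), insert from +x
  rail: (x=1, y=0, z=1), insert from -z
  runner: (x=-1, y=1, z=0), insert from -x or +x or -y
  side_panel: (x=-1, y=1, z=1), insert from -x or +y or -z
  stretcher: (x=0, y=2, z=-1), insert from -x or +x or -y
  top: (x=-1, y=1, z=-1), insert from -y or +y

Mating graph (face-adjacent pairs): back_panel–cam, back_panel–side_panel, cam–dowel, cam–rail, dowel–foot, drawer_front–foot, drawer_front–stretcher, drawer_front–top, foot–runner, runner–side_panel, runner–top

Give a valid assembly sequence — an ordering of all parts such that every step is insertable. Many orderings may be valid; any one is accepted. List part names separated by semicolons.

drawer_front; top; runner; side_panel; foot; dowel; cam; back_panel; rail; stretcher

1. drawer_front@(0, 1, -1) [-y clear] — {drawer_front}
2. top@(-1, 1, -1) [-y clear] — {drawer_front, top}
3. runner@(-1, 1, 0) [-x clear] — {drawer_front, runner, top}
4. side_panel@(-1, 1, 1) [-x clear] — {drawer_front, runner, side_panel, top}
5. foot@(0, 1, 0) [+x clear] — {drawer_front, foot, runner, side_panel, top}
6. dowel@(0, 0, 0) [+z clear] — {dowel, drawer_front, foot, runner, side_panel, top}
7. cam@(0, 0, 1) [-x clear] — {cam, dowel, drawer_front, foot, runner, side_panel, top}
8. back_panel@(-1, 0, 1) [-y clear] — {back_panel, cam, dowel, drawer_front, foot, runner, side_panel, top}
9. rail@(1, 0, 1) [-z clear] — {back_panel, cam, dowel, drawer_front, foot, rail, runner, side_panel, top}
10. stretcher@(0, 2, -1) [-x clear] — {back_panel, cam, dowel, drawer_front, foot, rail, runner, side_panel, stretcher, top}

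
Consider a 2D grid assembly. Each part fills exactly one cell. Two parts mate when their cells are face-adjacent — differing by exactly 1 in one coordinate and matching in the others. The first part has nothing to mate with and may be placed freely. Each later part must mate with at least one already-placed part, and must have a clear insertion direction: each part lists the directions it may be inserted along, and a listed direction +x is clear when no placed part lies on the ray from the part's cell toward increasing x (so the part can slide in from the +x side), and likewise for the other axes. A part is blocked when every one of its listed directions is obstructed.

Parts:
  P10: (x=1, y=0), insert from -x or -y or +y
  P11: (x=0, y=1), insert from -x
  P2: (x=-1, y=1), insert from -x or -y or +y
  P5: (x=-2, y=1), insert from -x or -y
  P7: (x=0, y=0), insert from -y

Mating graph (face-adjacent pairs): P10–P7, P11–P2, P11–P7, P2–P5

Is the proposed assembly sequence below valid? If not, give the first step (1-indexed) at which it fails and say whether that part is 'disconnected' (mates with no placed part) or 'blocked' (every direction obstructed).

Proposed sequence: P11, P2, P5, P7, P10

Valid

1. P11@(0, 1) [-x clear] — {P11}
2. P2@(-1, 1) [-x clear] — {P11, P2}
3. P5@(-2, 1) [-x clear] — {P11, P2, P5}
4. P7@(0, 0) [-y clear] — {P11, P2, P5, P7}
5. P10@(1, 0) [-y clear] — {P10, P11, P2, P5, P7}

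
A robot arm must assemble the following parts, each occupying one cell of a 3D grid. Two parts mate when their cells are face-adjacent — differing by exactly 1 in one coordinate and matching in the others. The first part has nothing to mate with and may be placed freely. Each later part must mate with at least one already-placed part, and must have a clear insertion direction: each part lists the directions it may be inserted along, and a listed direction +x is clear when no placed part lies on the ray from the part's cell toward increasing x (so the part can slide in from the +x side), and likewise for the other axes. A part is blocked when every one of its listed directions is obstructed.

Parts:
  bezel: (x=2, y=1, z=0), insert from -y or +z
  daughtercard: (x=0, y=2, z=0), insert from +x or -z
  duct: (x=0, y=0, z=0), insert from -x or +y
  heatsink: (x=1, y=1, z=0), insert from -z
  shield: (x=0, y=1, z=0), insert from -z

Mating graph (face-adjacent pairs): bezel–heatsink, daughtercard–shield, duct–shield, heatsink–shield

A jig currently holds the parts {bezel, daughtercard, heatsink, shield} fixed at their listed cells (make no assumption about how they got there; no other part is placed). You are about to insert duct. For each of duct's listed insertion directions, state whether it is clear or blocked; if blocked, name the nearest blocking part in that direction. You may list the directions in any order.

-x: ray from duct(0, 0, 0) has no placed part ⇒ clear
+y: nearest on ray is shield@(0, 1, 0) ⇒ blocked

+y: blocked by shield; -x: clear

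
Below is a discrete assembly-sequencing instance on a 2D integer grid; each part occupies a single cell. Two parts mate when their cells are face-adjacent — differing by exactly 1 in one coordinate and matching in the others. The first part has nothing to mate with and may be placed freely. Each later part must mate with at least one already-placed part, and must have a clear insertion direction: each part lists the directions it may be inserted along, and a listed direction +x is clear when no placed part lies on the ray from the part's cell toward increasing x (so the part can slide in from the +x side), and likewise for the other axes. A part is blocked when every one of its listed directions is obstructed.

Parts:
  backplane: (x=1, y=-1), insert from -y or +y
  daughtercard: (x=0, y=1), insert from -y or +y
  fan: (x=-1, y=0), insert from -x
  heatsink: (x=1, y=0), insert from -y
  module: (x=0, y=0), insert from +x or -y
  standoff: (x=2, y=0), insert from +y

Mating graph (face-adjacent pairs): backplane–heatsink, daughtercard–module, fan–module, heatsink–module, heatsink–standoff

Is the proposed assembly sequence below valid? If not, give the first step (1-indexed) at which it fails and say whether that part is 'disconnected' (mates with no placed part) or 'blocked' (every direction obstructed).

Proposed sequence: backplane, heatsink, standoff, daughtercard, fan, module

Invalid at step 2 (blocked)

1. backplane@(1, -1) [-y clear] — {backplane}
2. heatsink@(1, 0) — -y all obstructed ⇒ blocked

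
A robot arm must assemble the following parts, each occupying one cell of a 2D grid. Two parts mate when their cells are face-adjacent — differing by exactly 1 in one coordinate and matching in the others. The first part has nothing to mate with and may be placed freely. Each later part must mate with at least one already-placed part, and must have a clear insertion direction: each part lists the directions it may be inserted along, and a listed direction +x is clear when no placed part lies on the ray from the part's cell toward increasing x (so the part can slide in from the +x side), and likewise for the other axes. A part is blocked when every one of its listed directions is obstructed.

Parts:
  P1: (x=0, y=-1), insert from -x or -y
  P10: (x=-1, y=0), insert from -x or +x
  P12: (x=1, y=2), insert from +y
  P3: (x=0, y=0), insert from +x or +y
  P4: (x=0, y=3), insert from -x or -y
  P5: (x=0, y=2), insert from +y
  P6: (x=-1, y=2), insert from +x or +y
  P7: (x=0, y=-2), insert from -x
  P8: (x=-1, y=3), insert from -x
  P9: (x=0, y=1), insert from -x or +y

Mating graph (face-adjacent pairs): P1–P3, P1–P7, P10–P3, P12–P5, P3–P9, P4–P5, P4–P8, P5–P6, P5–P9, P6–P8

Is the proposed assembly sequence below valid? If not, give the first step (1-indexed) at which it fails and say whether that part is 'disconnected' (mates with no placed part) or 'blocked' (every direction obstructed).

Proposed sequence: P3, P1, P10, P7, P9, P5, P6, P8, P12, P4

Invalid at step 10 (blocked)

1. P3@(0, 0) [+x clear] — {P3}
2. P1@(0, -1) [-x clear] — {P1, P3}
3. P10@(-1, 0) [-x clear] — {P1, P10, P3}
4. P7@(0, -2) [-x clear] — {P1, P10, P3, P7}
5. P9@(0, 1) [-x clear] — {P1, P10, P3, P7, P9}
6. P5@(0, 2) [+y clear] — {P1, P10, P3, P5, P7, P9}
7. P6@(-1, 2) [+y clear] — {P1, P10, P3, P5, P6, P7, P9}
8. P8@(-1, 3) [-x clear] — {P1, P10, P3, P5, P6, P7, P8, P9}
9. P12@(1, 2) [+y clear] — {P1, P10, P12, P3, P5, P6, P7, P8, P9}
10. P4@(0, 3) — -x/-y all obstructed ⇒ blocked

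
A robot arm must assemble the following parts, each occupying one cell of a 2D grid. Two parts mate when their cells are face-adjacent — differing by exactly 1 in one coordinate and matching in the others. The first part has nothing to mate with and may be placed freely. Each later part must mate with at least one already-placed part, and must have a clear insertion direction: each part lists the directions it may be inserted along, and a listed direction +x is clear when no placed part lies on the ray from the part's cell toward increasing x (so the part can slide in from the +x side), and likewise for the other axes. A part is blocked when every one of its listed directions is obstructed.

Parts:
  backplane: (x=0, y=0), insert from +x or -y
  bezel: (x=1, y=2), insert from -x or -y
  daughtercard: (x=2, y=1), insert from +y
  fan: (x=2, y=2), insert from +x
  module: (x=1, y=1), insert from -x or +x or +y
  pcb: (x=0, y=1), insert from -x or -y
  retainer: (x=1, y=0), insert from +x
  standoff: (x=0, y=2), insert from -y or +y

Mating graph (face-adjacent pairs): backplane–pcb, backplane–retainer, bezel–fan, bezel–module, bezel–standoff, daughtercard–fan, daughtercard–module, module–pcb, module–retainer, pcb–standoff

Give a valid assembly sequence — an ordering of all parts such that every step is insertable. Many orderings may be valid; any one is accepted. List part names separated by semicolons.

backplane; pcb; standoff; bezel; retainer; module; daughtercard; fan

1. backplane@(0, 0) [+x clear] — {backplane}
2. pcb@(0, 1) [-x clear] — {backplane, pcb}
3. standoff@(0, 2) [+y clear] — {backplane, pcb, standoff}
4. bezel@(1, 2) [-y clear] — {backplane, bezel, pcb, standoff}
5. retainer@(1, 0) [+x clear] — {backplane, bezel, pcb, retainer, standoff}
6. module@(1, 1) [+x clear] — {backplane, bezel, module, pcb, retainer, standoff}
7. daughtercard@(2, 1) [+y clear] — {backplane, bezel, daughtercard, module, pcb, retainer, standoff}
8. fan@(2, 2) [+x clear] — {backplane, bezel, daughtercard, fan, module, pcb, retainer, standoff}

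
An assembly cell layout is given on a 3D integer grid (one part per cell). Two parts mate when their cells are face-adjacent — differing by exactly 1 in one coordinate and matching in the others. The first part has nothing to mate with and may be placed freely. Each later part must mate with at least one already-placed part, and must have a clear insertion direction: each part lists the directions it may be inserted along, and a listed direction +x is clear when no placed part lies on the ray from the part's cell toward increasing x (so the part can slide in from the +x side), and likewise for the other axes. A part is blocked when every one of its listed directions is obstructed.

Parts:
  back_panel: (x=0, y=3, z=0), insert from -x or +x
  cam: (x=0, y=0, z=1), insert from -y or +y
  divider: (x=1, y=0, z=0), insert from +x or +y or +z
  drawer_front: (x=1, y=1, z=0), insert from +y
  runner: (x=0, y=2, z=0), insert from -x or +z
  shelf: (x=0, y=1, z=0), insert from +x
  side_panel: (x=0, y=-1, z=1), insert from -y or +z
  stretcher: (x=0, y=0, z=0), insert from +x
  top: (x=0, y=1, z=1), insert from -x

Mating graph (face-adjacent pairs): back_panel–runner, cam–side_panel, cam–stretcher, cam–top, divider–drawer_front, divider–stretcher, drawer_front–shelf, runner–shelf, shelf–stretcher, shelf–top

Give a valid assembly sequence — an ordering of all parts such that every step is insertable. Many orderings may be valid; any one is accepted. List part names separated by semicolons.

1. runner@(0, 2, 0) [-x clear] — {runner}
2. shelf@(0, 1, 0) [+x clear] — {runner, shelf}
3. stretcher@(0, 0, 0) [+x clear] — {runner, shelf, stretcher}
4. divider@(1, 0, 0) [+x clear] — {divider, runner, shelf, stretcher}
5. cam@(0, 0, 1) [-y clear] — {cam, divider, runner, shelf, stretcher}
6. top@(0, 1, 1) [-x clear] — {cam, divider, runner, shelf, stretcher, top}
7. side_panel@(0, -1, 1) [-y clear] — {cam, divider, runner, shelf, side_panel, stretcher, top}
8. back_panel@(0, 3, 0) [-x clear] — {back_panel, cam, divider, runner, shelf, side_panel, stretcher, top}
9. drawer_front@(1, 1, 0) [+y clear] — {back_panel, cam, divider, drawer_front, runner, shelf, side_panel, stretcher, top}

runner; shelf; stretcher; divider; cam; top; side_panel; back_panel; drawer_front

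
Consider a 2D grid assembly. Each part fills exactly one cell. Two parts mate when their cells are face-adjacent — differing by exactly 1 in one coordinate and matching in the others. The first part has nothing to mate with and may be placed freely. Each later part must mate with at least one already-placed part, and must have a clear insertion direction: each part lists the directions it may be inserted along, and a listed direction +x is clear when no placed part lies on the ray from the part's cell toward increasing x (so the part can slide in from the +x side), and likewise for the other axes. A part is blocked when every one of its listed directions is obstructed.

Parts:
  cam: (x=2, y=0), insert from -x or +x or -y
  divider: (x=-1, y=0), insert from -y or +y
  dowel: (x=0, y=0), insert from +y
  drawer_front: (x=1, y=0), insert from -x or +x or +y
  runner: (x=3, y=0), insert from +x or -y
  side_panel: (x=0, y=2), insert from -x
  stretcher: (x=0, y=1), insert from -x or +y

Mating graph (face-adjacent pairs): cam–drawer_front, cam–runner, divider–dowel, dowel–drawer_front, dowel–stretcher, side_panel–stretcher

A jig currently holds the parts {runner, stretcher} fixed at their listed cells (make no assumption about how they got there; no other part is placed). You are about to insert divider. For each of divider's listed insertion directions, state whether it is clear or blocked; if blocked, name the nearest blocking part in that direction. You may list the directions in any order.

+y: clear; -y: clear

-y: ray from divider(-1, 0) has no placed part ⇒ clear
+y: ray from divider(-1, 0) has no placed part ⇒ clear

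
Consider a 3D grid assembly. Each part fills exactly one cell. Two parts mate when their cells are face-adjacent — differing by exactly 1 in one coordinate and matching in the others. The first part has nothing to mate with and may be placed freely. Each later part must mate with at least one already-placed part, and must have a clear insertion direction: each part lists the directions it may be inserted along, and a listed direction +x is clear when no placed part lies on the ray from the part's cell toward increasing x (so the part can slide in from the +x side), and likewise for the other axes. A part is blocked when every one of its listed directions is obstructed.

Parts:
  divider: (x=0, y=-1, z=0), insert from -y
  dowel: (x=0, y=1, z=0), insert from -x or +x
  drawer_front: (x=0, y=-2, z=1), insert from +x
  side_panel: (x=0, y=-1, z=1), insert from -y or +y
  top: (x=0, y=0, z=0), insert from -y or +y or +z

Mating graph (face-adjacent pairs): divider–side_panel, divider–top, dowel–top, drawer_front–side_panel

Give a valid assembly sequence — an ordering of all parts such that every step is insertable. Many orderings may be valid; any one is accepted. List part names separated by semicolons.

1. drawer_front@(0, -2, 1) [+x clear] — {drawer_front}
2. side_panel@(0, -1, 1) [+y clear] — {drawer_front, side_panel}
3. divider@(0, -1, 0) [-y clear] — {divider, drawer_front, side_panel}
4. top@(0, 0, 0) [+y clear] — {divider, drawer_front, side_panel, top}
5. dowel@(0, 1, 0) [-x clear] — {divider, dowel, drawer_front, side_panel, top}

drawer_front; side_panel; divider; top; dowel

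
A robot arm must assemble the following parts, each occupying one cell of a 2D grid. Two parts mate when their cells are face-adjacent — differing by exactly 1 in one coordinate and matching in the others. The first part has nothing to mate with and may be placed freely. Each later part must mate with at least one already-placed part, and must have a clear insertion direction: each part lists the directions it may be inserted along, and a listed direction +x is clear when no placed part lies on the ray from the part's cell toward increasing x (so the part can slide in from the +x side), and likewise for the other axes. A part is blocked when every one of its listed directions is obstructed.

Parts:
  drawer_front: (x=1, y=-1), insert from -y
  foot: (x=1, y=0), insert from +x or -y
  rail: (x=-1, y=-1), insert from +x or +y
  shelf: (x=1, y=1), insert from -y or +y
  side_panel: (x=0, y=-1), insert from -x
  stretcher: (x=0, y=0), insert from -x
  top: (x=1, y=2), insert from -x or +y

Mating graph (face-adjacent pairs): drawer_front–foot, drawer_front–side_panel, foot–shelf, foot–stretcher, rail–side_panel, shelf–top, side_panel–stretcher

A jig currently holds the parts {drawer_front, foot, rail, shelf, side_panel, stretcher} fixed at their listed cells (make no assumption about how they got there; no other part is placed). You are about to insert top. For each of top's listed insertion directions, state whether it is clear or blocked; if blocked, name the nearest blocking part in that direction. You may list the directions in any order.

+y: clear; -x: clear

-x: ray from top(1, 2) has no placed part ⇒ clear
+y: ray from top(1, 2) has no placed part ⇒ clear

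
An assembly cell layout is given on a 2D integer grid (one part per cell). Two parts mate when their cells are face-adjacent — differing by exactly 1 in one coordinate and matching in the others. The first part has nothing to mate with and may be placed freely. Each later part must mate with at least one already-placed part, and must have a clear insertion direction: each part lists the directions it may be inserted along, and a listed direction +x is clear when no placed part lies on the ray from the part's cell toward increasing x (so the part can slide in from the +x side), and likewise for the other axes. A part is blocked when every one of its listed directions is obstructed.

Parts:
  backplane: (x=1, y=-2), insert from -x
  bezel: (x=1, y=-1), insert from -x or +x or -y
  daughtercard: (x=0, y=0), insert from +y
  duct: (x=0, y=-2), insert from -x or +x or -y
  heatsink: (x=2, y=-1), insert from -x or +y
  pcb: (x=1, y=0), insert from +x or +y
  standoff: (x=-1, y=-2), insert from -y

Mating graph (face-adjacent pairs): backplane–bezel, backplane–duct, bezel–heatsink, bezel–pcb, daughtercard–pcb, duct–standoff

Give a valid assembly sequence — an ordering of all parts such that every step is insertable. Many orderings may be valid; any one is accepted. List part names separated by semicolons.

1. bezel@(1, -1) [-x clear] — {bezel}
2. heatsink@(2, -1) [+y clear] — {bezel, heatsink}
3. pcb@(1, 0) [+x clear] — {bezel, heatsink, pcb}
4. daughtercard@(0, 0) [+y clear] — {bezel, daughtercard, heatsink, pcb}
5. backplane@(1, -2) [-x clear] — {backplane, bezel, daughtercard, heatsink, pcb}
6. duct@(0, -2) [-x clear] — {backplane, bezel, daughtercard, duct, heatsink, pcb}
7. standoff@(-1, -2) [-y clear] — {backplane, bezel, daughtercard, duct, heatsink, pcb, standoff}

bezel; heatsink; pcb; daughtercard; backplane; duct; standoff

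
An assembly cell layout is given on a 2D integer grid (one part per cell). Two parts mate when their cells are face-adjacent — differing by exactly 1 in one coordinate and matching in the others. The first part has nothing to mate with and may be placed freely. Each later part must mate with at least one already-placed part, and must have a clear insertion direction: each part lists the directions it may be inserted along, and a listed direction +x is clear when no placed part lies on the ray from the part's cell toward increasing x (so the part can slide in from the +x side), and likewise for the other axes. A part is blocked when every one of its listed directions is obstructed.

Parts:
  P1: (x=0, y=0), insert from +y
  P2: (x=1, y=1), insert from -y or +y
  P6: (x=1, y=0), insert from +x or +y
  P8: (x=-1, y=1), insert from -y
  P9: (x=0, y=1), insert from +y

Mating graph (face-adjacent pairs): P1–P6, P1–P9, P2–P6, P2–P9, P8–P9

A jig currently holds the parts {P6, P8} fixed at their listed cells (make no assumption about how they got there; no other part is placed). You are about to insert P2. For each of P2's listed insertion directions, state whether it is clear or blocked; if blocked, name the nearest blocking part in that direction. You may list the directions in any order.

-y: nearest on ray is P6@(1, 0) ⇒ blocked
+y: ray from P2(1, 1) has no placed part ⇒ clear

+y: clear; -y: blocked by P6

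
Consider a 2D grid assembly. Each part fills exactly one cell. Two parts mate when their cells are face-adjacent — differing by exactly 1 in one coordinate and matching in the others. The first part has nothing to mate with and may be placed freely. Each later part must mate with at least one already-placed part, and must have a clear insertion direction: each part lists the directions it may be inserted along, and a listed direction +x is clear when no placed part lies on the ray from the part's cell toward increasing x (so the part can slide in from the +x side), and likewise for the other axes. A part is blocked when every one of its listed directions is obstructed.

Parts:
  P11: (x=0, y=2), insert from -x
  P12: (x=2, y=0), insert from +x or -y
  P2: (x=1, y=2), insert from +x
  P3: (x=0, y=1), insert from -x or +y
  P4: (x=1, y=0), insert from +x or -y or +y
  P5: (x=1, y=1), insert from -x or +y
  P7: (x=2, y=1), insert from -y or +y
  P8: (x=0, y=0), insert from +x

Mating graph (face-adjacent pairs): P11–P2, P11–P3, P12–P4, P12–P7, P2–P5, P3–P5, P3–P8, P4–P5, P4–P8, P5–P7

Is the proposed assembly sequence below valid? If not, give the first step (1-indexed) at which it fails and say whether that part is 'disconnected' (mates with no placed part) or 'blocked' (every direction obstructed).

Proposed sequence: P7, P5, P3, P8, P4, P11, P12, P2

1. P7@(2, 1) [-y clear] — {P7}
2. P5@(1, 1) [-x clear] — {P5, P7}
3. P3@(0, 1) [-x clear] — {P3, P5, P7}
4. P8@(0, 0) [+x clear] — {P3, P5, P7, P8}
5. P4@(1, 0) [+x clear] — {P3, P4, P5, P7, P8}
6. P11@(0, 2) [-x clear] — {P11, P3, P4, P5, P7, P8}
7. P12@(2, 0) [+x clear] — {P11, P12, P3, P4, P5, P7, P8}
8. P2@(1, 2) [+x clear] — {P11, P12, P2, P3, P4, P5, P7, P8}

Valid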